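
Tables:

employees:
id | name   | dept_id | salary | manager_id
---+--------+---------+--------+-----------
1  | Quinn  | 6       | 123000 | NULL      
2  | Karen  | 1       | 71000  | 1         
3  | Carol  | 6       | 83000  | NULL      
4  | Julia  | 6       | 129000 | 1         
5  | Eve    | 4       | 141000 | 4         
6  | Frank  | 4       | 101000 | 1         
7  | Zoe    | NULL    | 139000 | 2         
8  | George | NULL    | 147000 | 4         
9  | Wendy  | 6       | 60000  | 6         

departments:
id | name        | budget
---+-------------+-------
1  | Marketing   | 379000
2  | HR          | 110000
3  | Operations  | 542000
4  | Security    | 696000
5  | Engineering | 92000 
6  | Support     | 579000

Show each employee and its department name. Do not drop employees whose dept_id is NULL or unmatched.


LEFT JOIN keeps every row from employees (the left table); where dept_id has no match in departments, the department columns become NULL. Walk through each employee:
  - employee 1 (Quinn): dept_id=6 -> matches Support
  - employee 2 (Karen): dept_id=1 -> matches Marketing
  - employee 3 (Carol): dept_id=6 -> matches Support
  - employee 4 (Julia): dept_id=6 -> matches Support
  - employee 5 (Eve): dept_id=4 -> matches Security
  - employee 6 (Frank): dept_id=4 -> matches Security
  - employee 7 (Zoe): dept_id=NULL, no match -> kept with NULL
  - employee 8 (George): dept_id=NULL, no match -> kept with NULL
  - employee 9 (Wendy): dept_id=6 -> matches Support
All 9 rows appear; 2 have NULL department.

SQL:
SELECT a.name, b.name AS department
FROM employees a
LEFT JOIN departments b ON a.dept_id = b.id

Result:
name   | department
-------+-----------
Quinn  | Support   
Karen  | Marketing 
Carol  | Support   
Julia  | Support   
Eve    | Security  
Frank  | Security  
Zoe    | NULL      
George | NULL      
Wendy  | Support   


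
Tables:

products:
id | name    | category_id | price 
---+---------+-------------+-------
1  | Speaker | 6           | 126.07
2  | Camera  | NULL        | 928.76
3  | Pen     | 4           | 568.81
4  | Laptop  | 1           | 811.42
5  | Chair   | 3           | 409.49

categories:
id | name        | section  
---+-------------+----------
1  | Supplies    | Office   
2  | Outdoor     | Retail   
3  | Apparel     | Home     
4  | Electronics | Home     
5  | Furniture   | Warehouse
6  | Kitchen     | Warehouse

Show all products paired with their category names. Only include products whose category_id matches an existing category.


INNER JOIN keeps only products rows whose category_id matches an id in categories. Walk through each product:
  - product 1 (Speaker): category_id=6 -> matches Kitchen
  - product 2 (Camera): category_id=NULL, no match -> dropped
  - product 3 (Pen): category_id=4 -> matches Electronics
  - product 4 (Laptop): category_id=1 -> matches Supplies
  - product 5 (Chair): category_id=3 -> matches Apparel
So 1 of 5 rows is dropped.

SQL:
SELECT a.name, b.name AS category
FROM products a
INNER JOIN categories b ON a.category_id = b.id

Result:
name    | category   
--------+------------
Speaker | Kitchen    
Pen     | Electronics
Laptop  | Supplies   
Chair   | Apparel    


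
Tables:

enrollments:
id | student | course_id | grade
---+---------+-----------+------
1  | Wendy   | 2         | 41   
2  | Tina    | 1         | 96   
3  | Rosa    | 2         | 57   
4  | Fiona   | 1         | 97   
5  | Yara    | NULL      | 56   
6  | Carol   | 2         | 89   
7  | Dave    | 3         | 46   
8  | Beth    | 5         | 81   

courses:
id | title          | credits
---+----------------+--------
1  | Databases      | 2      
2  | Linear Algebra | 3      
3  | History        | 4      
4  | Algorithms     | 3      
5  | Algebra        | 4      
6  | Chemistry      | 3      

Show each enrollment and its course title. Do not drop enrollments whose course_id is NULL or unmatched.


LEFT JOIN keeps every row from enrollments (the left table); where course_id has no match in courses, the course columns become NULL. Walk through each enrollment:
  - enrollment 1 (Wendy): course_id=2 -> matches Linear Algebra
  - enrollment 2 (Tina): course_id=1 -> matches Databases
  - enrollment 3 (Rosa): course_id=2 -> matches Linear Algebra
  - enrollment 4 (Fiona): course_id=1 -> matches Databases
  - enrollment 5 (Yara): course_id=NULL, no match -> kept with NULL
  - enrollment 6 (Carol): course_id=2 -> matches Linear Algebra
  - enrollment 7 (Dave): course_id=3 -> matches History
  - enrollment 8 (Beth): course_id=5 -> matches Algebra
All 8 rows appear; 1 has NULL course.

SQL:
SELECT a.student, b.title AS course
FROM enrollments a
LEFT JOIN courses b ON a.course_id = b.id

Result:
student | course        
--------+---------------
Wendy   | Linear Algebra
Tina    | Databases     
Rosa    | Linear Algebra
Fiona   | Databases     
Yara    | NULL          
Carol   | Linear Algebra
Dave    | History       
Beth    | Algebra       


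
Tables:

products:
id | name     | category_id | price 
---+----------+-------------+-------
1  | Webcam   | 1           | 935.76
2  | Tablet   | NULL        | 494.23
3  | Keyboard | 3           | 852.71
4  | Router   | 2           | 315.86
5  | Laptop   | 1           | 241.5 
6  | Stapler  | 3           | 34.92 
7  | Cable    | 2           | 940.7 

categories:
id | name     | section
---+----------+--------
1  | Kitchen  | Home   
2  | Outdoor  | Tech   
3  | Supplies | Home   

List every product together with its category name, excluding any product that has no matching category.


INNER JOIN keeps only products rows whose category_id matches an id in categories. Walk through each product:
  - product 1 (Webcam): category_id=1 -> matches Kitchen
  - product 2 (Tablet): category_id=NULL, no match -> dropped
  - product 3 (Keyboard): category_id=3 -> matches Supplies
  - product 4 (Router): category_id=2 -> matches Outdoor
  - product 5 (Laptop): category_id=1 -> matches Kitchen
  - product 6 (Stapler): category_id=3 -> matches Supplies
  - product 7 (Cable): category_id=2 -> matches Outdoor
So 1 of 7 rows is dropped.

SQL:
SELECT a.name, b.name AS category
FROM products a
INNER JOIN categories b ON a.category_id = b.id

Result:
name     | category
---------+---------
Webcam   | Kitchen 
Keyboard | Supplies
Router   | Outdoor 
Laptop   | Kitchen 
Stapler  | Supplies
Cable    | Outdoor 


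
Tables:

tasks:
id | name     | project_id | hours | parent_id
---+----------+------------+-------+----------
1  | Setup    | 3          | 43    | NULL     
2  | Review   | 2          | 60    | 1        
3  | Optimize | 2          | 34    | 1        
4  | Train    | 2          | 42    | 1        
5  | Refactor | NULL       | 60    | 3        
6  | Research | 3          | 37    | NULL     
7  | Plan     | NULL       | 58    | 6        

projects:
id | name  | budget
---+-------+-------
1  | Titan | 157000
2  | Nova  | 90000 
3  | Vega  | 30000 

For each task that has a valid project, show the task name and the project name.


INNER JOIN keeps only tasks rows whose project_id matches an id in projects. Walk through each task:
  - task 1 (Setup): project_id=3 -> matches Vega
  - task 2 (Review): project_id=2 -> matches Nova
  - task 3 (Optimize): project_id=2 -> matches Nova
  - task 4 (Train): project_id=2 -> matches Nova
  - task 5 (Refactor): project_id=NULL, no match -> dropped
  - task 6 (Research): project_id=3 -> matches Vega
  - task 7 (Plan): project_id=NULL, no match -> dropped
So 2 of 7 rows are dropped.

SQL:
SELECT a.name, b.name AS project
FROM tasks a
INNER JOIN projects b ON a.project_id = b.id

Result:
name     | project
---------+--------
Setup    | Vega   
Review   | Nova   
Optimize | Nova   
Train    | Nova   
Research | Vega   


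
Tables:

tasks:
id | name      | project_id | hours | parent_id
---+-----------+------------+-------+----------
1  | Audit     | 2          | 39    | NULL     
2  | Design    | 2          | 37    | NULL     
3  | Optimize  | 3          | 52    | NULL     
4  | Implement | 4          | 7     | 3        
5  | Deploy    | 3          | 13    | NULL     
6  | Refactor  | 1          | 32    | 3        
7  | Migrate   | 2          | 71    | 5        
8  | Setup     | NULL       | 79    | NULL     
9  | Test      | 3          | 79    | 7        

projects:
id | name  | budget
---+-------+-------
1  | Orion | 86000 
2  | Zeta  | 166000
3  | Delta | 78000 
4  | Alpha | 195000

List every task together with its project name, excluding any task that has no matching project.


INNER JOIN keeps only tasks rows whose project_id matches an id in projects. Walk through each task:
  - task 1 (Audit): project_id=2 -> matches Zeta
  - task 2 (Design): project_id=2 -> matches Zeta
  - task 3 (Optimize): project_id=3 -> matches Delta
  - task 4 (Implement): project_id=4 -> matches Alpha
  - task 5 (Deploy): project_id=3 -> matches Delta
  - task 6 (Refactor): project_id=1 -> matches Orion
  - task 7 (Migrate): project_id=2 -> matches Zeta
  - task 8 (Setup): project_id=NULL, no match -> dropped
  - task 9 (Test): project_id=3 -> matches Delta
So 1 of 9 rows is dropped.

SQL:
SELECT a.name, b.name AS project
FROM tasks a
INNER JOIN projects b ON a.project_id = b.id

Result:
name      | project
----------+--------
Audit     | Zeta   
Design    | Zeta   
Optimize  | Delta  
Implement | Alpha  
Deploy    | Delta  
Refactor  | Orion  
Migrate   | Zeta   
Test      | Delta  


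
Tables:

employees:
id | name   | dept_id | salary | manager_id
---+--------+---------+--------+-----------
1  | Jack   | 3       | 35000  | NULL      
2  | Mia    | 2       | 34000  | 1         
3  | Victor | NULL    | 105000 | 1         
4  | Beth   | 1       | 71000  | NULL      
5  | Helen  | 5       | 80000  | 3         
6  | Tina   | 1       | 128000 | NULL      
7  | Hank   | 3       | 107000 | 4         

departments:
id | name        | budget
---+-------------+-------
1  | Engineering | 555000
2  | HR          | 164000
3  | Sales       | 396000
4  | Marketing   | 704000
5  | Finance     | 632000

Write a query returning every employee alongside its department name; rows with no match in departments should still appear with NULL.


LEFT JOIN keeps every row from employees (the left table); where dept_id has no match in departments, the department columns become NULL. Walk through each employee:
  - employee 1 (Jack): dept_id=3 -> matches Sales
  - employee 2 (Mia): dept_id=2 -> matches HR
  - employee 3 (Victor): dept_id=NULL, no match -> kept with NULL
  - employee 4 (Beth): dept_id=1 -> matches Engineering
  - employee 5 (Helen): dept_id=5 -> matches Finance
  - employee 6 (Tina): dept_id=1 -> matches Engineering
  - employee 7 (Hank): dept_id=3 -> matches Sales
All 7 rows appear; 1 has NULL department.

SQL:
SELECT a.name, b.name AS department
FROM employees a
LEFT JOIN departments b ON a.dept_id = b.id

Result:
name   | department 
-------+------------
Jack   | Sales      
Mia    | HR         
Victor | NULL       
Beth   | Engineering
Helen  | Finance    
Tina   | Engineering
Hank   | Sales      


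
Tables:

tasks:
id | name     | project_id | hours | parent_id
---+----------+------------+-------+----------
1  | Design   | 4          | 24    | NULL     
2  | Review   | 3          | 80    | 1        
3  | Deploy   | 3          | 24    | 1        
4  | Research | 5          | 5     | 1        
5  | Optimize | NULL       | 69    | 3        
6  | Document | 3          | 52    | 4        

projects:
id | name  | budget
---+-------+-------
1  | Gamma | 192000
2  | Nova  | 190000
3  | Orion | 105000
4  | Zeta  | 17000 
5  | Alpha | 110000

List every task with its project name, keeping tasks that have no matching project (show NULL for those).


LEFT JOIN keeps every row from tasks (the left table); where project_id has no match in projects, the project columns become NULL. Walk through each task:
  - task 1 (Design): project_id=4 -> matches Zeta
  - task 2 (Review): project_id=3 -> matches Orion
  - task 3 (Deploy): project_id=3 -> matches Orion
  - task 4 (Research): project_id=5 -> matches Alpha
  - task 5 (Optimize): project_id=NULL, no match -> kept with NULL
  - task 6 (Document): project_id=3 -> matches Orion
All 6 rows appear; 1 has NULL project.

SQL:
SELECT a.name, b.name AS project
FROM tasks a
LEFT JOIN projects b ON a.project_id = b.id

Result:
name     | project
---------+--------
Design   | Zeta   
Review   | Orion  
Deploy   | Orion  
Research | Alpha  
Optimize | NULL   
Document | Orion  


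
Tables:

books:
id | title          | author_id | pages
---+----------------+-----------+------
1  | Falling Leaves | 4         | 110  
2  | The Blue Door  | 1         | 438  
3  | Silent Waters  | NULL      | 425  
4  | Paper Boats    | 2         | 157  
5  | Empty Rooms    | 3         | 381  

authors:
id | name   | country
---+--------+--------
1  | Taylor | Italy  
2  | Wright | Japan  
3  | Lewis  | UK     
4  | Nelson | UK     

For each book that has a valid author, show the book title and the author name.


INNER JOIN keeps only books rows whose author_id matches an id in authors. Walk through each book:
  - book 1 (Falling Leaves): author_id=4 -> matches Nelson
  - book 2 (The Blue Door): author_id=1 -> matches Taylor
  - book 3 (Silent Waters): author_id=NULL, no match -> dropped
  - book 4 (Paper Boats): author_id=2 -> matches Wright
  - book 5 (Empty Rooms): author_id=3 -> matches Lewis
So 1 of 5 rows is dropped.

SQL:
SELECT a.title, b.name AS author
FROM books a
INNER JOIN authors b ON a.author_id = b.id

Result:
title          | author
---------------+-------
Falling Leaves | Nelson
The Blue Door  | Taylor
Paper Boats    | Wright
Empty Rooms    | Lewis 


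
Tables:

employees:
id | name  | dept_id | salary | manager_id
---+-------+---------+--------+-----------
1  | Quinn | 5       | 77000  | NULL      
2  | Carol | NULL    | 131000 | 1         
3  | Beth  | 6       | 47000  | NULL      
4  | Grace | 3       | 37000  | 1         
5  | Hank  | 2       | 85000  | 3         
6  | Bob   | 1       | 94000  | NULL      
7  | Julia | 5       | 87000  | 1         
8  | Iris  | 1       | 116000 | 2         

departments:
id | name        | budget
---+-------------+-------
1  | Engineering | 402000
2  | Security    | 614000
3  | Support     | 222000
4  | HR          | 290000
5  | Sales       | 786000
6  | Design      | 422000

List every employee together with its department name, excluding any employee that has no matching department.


INNER JOIN keeps only employees rows whose dept_id matches an id in departments. Walk through each employee:
  - employee 1 (Quinn): dept_id=5 -> matches Sales
  - employee 2 (Carol): dept_id=NULL, no match -> dropped
  - employee 3 (Beth): dept_id=6 -> matches Design
  - employee 4 (Grace): dept_id=3 -> matches Support
  - employee 5 (Hank): dept_id=2 -> matches Security
  - employee 6 (Bob): dept_id=1 -> matches Engineering
  - employee 7 (Julia): dept_id=5 -> matches Sales
  - employee 8 (Iris): dept_id=1 -> matches Engineering
So 1 of 8 rows is dropped.

SQL:
SELECT a.name, b.name AS department
FROM employees a
INNER JOIN departments b ON a.dept_id = b.id

Result:
name  | department 
------+------------
Quinn | Sales      
Beth  | Design     
Grace | Support    
Hank  | Security   
Bob   | Engineering
Julia | Sales      
Iris  | Engineering


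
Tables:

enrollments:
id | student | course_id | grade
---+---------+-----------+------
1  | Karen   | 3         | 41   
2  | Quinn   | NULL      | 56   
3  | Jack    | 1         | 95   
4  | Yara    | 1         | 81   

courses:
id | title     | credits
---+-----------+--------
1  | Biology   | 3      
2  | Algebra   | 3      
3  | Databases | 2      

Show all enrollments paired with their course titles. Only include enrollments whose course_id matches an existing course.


INNER JOIN keeps only enrollments rows whose course_id matches an id in courses. Walk through each enrollment:
  - enrollment 1 (Karen): course_id=3 -> matches Databases
  - enrollment 2 (Quinn): course_id=NULL, no match -> dropped
  - enrollment 3 (Jack): course_id=1 -> matches Biology
  - enrollment 4 (Yara): course_id=1 -> matches Biology
So 1 of 4 rows is dropped.

SQL:
SELECT a.student, b.title AS course
FROM enrollments a
INNER JOIN courses b ON a.course_id = b.id

Result:
student | course   
--------+----------
Karen   | Databases
Jack    | Biology  
Yara    | Biology  


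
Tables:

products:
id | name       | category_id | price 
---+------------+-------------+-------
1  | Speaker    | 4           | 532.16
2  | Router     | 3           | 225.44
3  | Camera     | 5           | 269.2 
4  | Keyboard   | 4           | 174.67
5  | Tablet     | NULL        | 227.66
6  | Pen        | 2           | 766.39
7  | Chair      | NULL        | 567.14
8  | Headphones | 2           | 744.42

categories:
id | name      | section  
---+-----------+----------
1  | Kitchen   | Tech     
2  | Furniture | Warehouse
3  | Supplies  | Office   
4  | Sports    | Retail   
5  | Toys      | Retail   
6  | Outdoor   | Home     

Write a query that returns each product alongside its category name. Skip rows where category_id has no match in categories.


INNER JOIN keeps only products rows whose category_id matches an id in categories. Walk through each product:
  - product 1 (Speaker): category_id=4 -> matches Sports
  - product 2 (Router): category_id=3 -> matches Supplies
  - product 3 (Camera): category_id=5 -> matches Toys
  - product 4 (Keyboard): category_id=4 -> matches Sports
  - product 5 (Tablet): category_id=NULL, no match -> dropped
  - product 6 (Pen): category_id=2 -> matches Furniture
  - product 7 (Chair): category_id=NULL, no match -> dropped
  - product 8 (Headphones): category_id=2 -> matches Furniture
So 2 of 8 rows are dropped.

SQL:
SELECT a.name, b.name AS category
FROM products a
INNER JOIN categories b ON a.category_id = b.id

Result:
name       | category 
-----------+----------
Speaker    | Sports   
Router     | Supplies 
Camera     | Toys     
Keyboard   | Sports   
Pen        | Furniture
Headphones | Furniture


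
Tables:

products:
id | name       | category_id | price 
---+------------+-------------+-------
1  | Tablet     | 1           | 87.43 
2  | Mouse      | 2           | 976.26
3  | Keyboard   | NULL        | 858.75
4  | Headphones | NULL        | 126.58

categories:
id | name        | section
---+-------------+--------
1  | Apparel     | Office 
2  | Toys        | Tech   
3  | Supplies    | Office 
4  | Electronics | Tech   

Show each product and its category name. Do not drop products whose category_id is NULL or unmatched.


LEFT JOIN keeps every row from products (the left table); where category_id has no match in categories, the category columns become NULL. Walk through each product:
  - product 1 (Tablet): category_id=1 -> matches Apparel
  - product 2 (Mouse): category_id=2 -> matches Toys
  - product 3 (Keyboard): category_id=NULL, no match -> kept with NULL
  - product 4 (Headphones): category_id=NULL, no match -> kept with NULL
All 4 rows appear; 2 have NULL category.

SQL:
SELECT a.name, b.name AS category
FROM products a
LEFT JOIN categories b ON a.category_id = b.id

Result:
name       | category
-----------+---------
Tablet     | Apparel 
Mouse      | Toys    
Keyboard   | NULL    
Headphones | NULL    


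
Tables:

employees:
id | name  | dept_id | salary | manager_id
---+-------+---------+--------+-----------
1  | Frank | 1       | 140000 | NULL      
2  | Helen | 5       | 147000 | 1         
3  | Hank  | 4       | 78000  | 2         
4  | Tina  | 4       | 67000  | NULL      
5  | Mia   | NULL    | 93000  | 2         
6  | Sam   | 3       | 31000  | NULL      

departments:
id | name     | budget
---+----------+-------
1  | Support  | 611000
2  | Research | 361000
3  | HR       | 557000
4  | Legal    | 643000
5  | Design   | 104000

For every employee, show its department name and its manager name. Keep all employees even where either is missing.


Two LEFT JOINs from the same base table employees: one to departments via dept_id, one to employees itself via manager_id. Both are LEFT so every employee is preserved.
Match against departments:
  - employee 1 (Frank): dept_id=1 -> matches Support
  - employee 2 (Helen): dept_id=5 -> matches Design
  - employee 3 (Hank): dept_id=4 -> matches Legal
  - employee 4 (Tina): dept_id=4 -> matches Legal
  - employee 5 (Mia): dept_id=NULL, no match -> kept with NULL
  - employee 6 (Sam): dept_id=3 -> matches HR
Match against employees (self):
  - employee 1 (Frank): manager_id=NULL -> NULL
  - employee 2 (Helen): manager_id=1 -> Frank
  - employee 3 (Hank): manager_id=2 -> Helen
  - employee 4 (Tina): manager_id=NULL -> NULL
  - employee 5 (Mia): manager_id=2 -> Helen
  - employee 6 (Sam): manager_id=NULL -> NULL

SQL:
SELECT a.name, b.name AS department, c.name AS manager
FROM employees a
LEFT JOIN departments b ON a.dept_id = b.id
LEFT JOIN employees c ON a.manager_id = c.id

Result:
name  | department | manager
------+------------+--------
Frank | Support    | NULL   
Helen | Design     | Frank  
Hank  | Legal      | Helen  
Tina  | Legal      | NULL   
Mia   | NULL       | Helen  
Sam   | HR         | NULL   


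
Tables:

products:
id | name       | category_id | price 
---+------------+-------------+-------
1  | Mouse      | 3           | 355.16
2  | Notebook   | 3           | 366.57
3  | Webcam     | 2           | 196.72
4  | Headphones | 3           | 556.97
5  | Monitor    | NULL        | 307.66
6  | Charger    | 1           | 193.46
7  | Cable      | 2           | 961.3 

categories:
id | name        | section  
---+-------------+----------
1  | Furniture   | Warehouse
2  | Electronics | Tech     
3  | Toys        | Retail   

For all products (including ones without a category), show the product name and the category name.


LEFT JOIN keeps every row from products (the left table); where category_id has no match in categories, the category columns become NULL. Walk through each product:
  - product 1 (Mouse): category_id=3 -> matches Toys
  - product 2 (Notebook): category_id=3 -> matches Toys
  - product 3 (Webcam): category_id=2 -> matches Electronics
  - product 4 (Headphones): category_id=3 -> matches Toys
  - product 5 (Monitor): category_id=NULL, no match -> kept with NULL
  - product 6 (Charger): category_id=1 -> matches Furniture
  - product 7 (Cable): category_id=2 -> matches Electronics
All 7 rows appear; 1 has NULL category.

SQL:
SELECT a.name, b.name AS category
FROM products a
LEFT JOIN categories b ON a.category_id = b.id

Result:
name       | category   
-----------+------------
Mouse      | Toys       
Notebook   | Toys       
Webcam     | Electronics
Headphones | Toys       
Monitor    | NULL       
Charger    | Furniture  
Cable      | Electronics


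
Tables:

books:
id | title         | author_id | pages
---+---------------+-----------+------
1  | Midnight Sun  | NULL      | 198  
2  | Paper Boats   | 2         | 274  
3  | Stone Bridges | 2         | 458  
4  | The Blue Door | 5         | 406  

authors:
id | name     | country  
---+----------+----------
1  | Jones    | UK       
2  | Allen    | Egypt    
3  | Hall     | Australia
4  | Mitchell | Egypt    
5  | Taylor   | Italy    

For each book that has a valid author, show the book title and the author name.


INNER JOIN keeps only books rows whose author_id matches an id in authors. Walk through each book:
  - book 1 (Midnight Sun): author_id=NULL, no match -> dropped
  - book 2 (Paper Boats): author_id=2 -> matches Allen
  - book 3 (Stone Bridges): author_id=2 -> matches Allen
  - book 4 (The Blue Door): author_id=5 -> matches Taylor
So 1 of 4 rows is dropped.

SQL:
SELECT a.title, b.name AS author
FROM books a
INNER JOIN authors b ON a.author_id = b.id

Result:
title         | author
--------------+-------
Paper Boats   | Allen 
Stone Bridges | Allen 
The Blue Door | Taylor


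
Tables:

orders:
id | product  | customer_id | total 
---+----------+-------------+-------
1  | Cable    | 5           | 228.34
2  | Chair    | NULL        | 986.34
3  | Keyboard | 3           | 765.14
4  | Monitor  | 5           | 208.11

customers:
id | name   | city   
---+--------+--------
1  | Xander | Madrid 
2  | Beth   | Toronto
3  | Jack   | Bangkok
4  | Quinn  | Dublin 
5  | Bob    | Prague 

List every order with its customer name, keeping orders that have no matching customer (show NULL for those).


LEFT JOIN keeps every row from orders (the left table); where customer_id has no match in customers, the customer columns become NULL. Walk through each order:
  - order 1 (Cable): customer_id=5 -> matches Bob
  - order 2 (Chair): customer_id=NULL, no match -> kept with NULL
  - order 3 (Keyboard): customer_id=3 -> matches Jack
  - order 4 (Monitor): customer_id=5 -> matches Bob
All 4 rows appear; 1 has NULL customer.

SQL:
SELECT a.product, b.name AS customer
FROM orders a
LEFT JOIN customers b ON a.customer_id = b.id

Result:
product  | customer
---------+---------
Cable    | Bob     
Chair    | NULL    
Keyboard | Jack    
Monitor  | Bob     


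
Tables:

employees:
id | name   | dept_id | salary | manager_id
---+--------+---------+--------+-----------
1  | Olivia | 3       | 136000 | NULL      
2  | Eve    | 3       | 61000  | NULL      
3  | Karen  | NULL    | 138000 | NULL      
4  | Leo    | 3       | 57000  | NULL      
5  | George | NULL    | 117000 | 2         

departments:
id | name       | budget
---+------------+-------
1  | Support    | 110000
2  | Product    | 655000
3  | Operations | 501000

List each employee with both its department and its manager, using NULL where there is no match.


Two LEFT JOINs from the same base table employees: one to departments via dept_id, one to employees itself via manager_id. Both are LEFT so every employee is preserved.
Match against departments:
  - employee 1 (Olivia): dept_id=3 -> matches Operations
  - employee 2 (Eve): dept_id=3 -> matches Operations
  - employee 3 (Karen): dept_id=NULL, no match -> kept with NULL
  - employee 4 (Leo): dept_id=3 -> matches Operations
  - employee 5 (George): dept_id=NULL, no match -> kept with NULL
Match against employees (self):
  - employee 1 (Olivia): manager_id=NULL -> NULL
  - employee 2 (Eve): manager_id=NULL -> NULL
  - employee 3 (Karen): manager_id=NULL -> NULL
  - employee 4 (Leo): manager_id=NULL -> NULL
  - employee 5 (George): manager_id=2 -> Eve

SQL:
SELECT a.name, b.name AS department, c.name AS manager
FROM employees a
LEFT JOIN departments b ON a.dept_id = b.id
LEFT JOIN employees c ON a.manager_id = c.id

Result:
name   | department | manager
-------+------------+--------
Olivia | Operations | NULL   
Eve    | Operations | NULL   
Karen  | NULL       | NULL   
Leo    | Operations | NULL   
George | NULL       | Eve    


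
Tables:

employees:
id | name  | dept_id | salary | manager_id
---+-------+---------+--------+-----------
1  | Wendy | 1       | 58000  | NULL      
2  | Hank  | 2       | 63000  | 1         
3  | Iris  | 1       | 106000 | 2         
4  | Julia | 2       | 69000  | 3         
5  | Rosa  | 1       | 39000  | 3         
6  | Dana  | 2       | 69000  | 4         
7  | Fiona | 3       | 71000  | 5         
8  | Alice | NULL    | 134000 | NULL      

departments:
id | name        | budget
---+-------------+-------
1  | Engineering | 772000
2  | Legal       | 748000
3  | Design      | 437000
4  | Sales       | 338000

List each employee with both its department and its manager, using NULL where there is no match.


Two LEFT JOINs from the same base table employees: one to departments via dept_id, one to employees itself via manager_id. Both are LEFT so every employee is preserved.
Match against departments:
  - employee 1 (Wendy): dept_id=1 -> matches Engineering
  - employee 2 (Hank): dept_id=2 -> matches Legal
  - employee 3 (Iris): dept_id=1 -> matches Engineering
  - employee 4 (Julia): dept_id=2 -> matches Legal
  - employee 5 (Rosa): dept_id=1 -> matches Engineering
  - employee 6 (Dana): dept_id=2 -> matches Legal
  - employee 7 (Fiona): dept_id=3 -> matches Design
  - employee 8 (Alice): dept_id=NULL, no match -> kept with NULL
Match against employees (self):
  - employee 1 (Wendy): manager_id=NULL -> NULL
  - employee 2 (Hank): manager_id=1 -> Wendy
  - employee 3 (Iris): manager_id=2 -> Hank
  - employee 4 (Julia): manager_id=3 -> Iris
  - employee 5 (Rosa): manager_id=3 -> Iris
  - employee 6 (Dana): manager_id=4 -> Julia
  - employee 7 (Fiona): manager_id=5 -> Rosa
  - employee 8 (Alice): manager_id=NULL -> NULL

SQL:
SELECT a.name, b.name AS department, c.name AS manager
FROM employees a
LEFT JOIN departments b ON a.dept_id = b.id
LEFT JOIN employees c ON a.manager_id = c.id

Result:
name  | department  | manager
------+-------------+--------
Wendy | Engineering | NULL   
Hank  | Legal       | Wendy  
Iris  | Engineering | Hank   
Julia | Legal       | Iris   
Rosa  | Engineering | Iris   
Dana  | Legal       | Julia  
Fiona | Design      | Rosa   
Alice | NULL        | NULL   


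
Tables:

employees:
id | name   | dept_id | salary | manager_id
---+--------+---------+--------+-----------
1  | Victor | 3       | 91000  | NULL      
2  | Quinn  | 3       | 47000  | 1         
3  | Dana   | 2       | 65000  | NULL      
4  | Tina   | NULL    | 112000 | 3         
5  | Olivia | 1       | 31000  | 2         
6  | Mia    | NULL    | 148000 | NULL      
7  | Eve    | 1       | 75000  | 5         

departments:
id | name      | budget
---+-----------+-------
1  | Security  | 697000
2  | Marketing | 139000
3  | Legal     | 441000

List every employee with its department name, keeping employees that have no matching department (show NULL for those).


LEFT JOIN keeps every row from employees (the left table); where dept_id has no match in departments, the department columns become NULL. Walk through each employee:
  - employee 1 (Victor): dept_id=3 -> matches Legal
  - employee 2 (Quinn): dept_id=3 -> matches Legal
  - employee 3 (Dana): dept_id=2 -> matches Marketing
  - employee 4 (Tina): dept_id=NULL, no match -> kept with NULL
  - employee 5 (Olivia): dept_id=1 -> matches Security
  - employee 6 (Mia): dept_id=NULL, no match -> kept with NULL
  - employee 7 (Eve): dept_id=1 -> matches Security
All 7 rows appear; 2 have NULL department.

SQL:
SELECT a.name, b.name AS department
FROM employees a
LEFT JOIN departments b ON a.dept_id = b.id

Result:
name   | department
-------+-----------
Victor | Legal     
Quinn  | Legal     
Dana   | Marketing 
Tina   | NULL      
Olivia | Security  
Mia    | NULL      
Eve    | Security  


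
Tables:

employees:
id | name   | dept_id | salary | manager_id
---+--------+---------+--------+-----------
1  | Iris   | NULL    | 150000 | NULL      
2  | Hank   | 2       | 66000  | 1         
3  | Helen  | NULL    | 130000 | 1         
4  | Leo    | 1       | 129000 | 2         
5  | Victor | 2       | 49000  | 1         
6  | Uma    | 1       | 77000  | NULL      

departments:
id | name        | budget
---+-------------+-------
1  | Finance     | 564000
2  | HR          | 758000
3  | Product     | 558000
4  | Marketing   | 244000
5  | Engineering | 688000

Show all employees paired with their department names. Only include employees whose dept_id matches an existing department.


INNER JOIN keeps only employees rows whose dept_id matches an id in departments. Walk through each employee:
  - employee 1 (Iris): dept_id=NULL, no match -> dropped
  - employee 2 (Hank): dept_id=2 -> matches HR
  - employee 3 (Helen): dept_id=NULL, no match -> dropped
  - employee 4 (Leo): dept_id=1 -> matches Finance
  - employee 5 (Victor): dept_id=2 -> matches HR
  - employee 6 (Uma): dept_id=1 -> matches Finance
So 2 of 6 rows are dropped.

SQL:
SELECT a.name, b.name AS department
FROM employees a
INNER JOIN departments b ON a.dept_id = b.id

Result:
name   | department
-------+-----------
Hank   | HR        
Leo    | Finance   
Victor | HR        
Uma    | Finance   


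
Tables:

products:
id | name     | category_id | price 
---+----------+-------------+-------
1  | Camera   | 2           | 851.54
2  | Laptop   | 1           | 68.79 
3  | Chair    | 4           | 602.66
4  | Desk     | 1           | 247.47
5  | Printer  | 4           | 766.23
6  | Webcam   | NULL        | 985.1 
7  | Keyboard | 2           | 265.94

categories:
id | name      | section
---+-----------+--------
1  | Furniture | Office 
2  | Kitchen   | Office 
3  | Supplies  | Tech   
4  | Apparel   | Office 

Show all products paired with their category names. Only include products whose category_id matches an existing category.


INNER JOIN keeps only products rows whose category_id matches an id in categories. Walk through each product:
  - product 1 (Camera): category_id=2 -> matches Kitchen
  - product 2 (Laptop): category_id=1 -> matches Furniture
  - product 3 (Chair): category_id=4 -> matches Apparel
  - product 4 (Desk): category_id=1 -> matches Furniture
  - product 5 (Printer): category_id=4 -> matches Apparel
  - product 6 (Webcam): category_id=NULL, no match -> dropped
  - product 7 (Keyboard): category_id=2 -> matches Kitchen
So 1 of 7 rows is dropped.

SQL:
SELECT a.name, b.name AS category
FROM products a
INNER JOIN categories b ON a.category_id = b.id

Result:
name     | category 
---------+----------
Camera   | Kitchen  
Laptop   | Furniture
Chair    | Apparel  
Desk     | Furniture
Printer  | Apparel  
Keyboard | Kitchen  


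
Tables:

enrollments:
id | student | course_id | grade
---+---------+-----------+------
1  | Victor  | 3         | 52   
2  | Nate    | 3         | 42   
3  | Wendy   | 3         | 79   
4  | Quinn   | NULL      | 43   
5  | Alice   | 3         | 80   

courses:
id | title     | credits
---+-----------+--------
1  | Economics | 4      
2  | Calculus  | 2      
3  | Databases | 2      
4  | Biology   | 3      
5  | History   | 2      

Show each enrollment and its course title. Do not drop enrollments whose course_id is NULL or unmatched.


LEFT JOIN keeps every row from enrollments (the left table); where course_id has no match in courses, the course columns become NULL. Walk through each enrollment:
  - enrollment 1 (Victor): course_id=3 -> matches Databases
  - enrollment 2 (Nate): course_id=3 -> matches Databases
  - enrollment 3 (Wendy): course_id=3 -> matches Databases
  - enrollment 4 (Quinn): course_id=NULL, no match -> kept with NULL
  - enrollment 5 (Alice): course_id=3 -> matches Databases
All 5 rows appear; 1 has NULL course.

SQL:
SELECT a.student, b.title AS course
FROM enrollments a
LEFT JOIN courses b ON a.course_id = b.id

Result:
student | course   
--------+----------
Victor  | Databases
Nate    | Databases
Wendy   | Databases
Quinn   | NULL     
Alice   | Databases


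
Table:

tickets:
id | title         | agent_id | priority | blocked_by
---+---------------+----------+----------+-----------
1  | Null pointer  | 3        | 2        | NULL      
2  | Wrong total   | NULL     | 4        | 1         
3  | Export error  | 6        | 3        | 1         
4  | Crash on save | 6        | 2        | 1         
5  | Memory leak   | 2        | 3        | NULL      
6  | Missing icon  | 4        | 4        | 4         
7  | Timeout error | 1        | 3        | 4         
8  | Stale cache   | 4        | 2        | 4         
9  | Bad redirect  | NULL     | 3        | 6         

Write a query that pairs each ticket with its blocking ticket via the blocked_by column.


This is a self-join: tickets is joined to a second copy of itself, matching each row's blocked_by to another row's id. Use LEFT JOIN so rows with blocked_by=NULL are kept.
  - ticket 1 (Null pointer): blocked_by=NULL -> NULL
  - ticket 2 (Wrong total): blocked_by=1 -> Null pointer
  - ticket 3 (Export error): blocked_by=1 -> Null pointer
  - ticket 4 (Crash on save): blocked_by=1 -> Null pointer
  - ticket 5 (Memory leak): blocked_by=NULL -> NULL
  - ticket 6 (Missing icon): blocked_by=4 -> Crash on save
  - ticket 7 (Timeout error): blocked_by=4 -> Crash on save
  - ticket 8 (Stale cache): blocked_by=4 -> Crash on save
  - ticket 9 (Bad redirect): blocked_by=6 -> Missing icon

SQL:
SELECT a.title AS item, b.title AS blocked_by
FROM tickets a
LEFT JOIN tickets b ON a.blocked_by = b.id

Result:
item          | blocked_by   
--------------+--------------
Null pointer  | NULL         
Wrong total   | Null pointer 
Export error  | Null pointer 
Crash on save | Null pointer 
Memory leak   | NULL         
Missing icon  | Crash on save
Timeout error | Crash on save
Stale cache   | Crash on save
Bad redirect  | Missing icon 


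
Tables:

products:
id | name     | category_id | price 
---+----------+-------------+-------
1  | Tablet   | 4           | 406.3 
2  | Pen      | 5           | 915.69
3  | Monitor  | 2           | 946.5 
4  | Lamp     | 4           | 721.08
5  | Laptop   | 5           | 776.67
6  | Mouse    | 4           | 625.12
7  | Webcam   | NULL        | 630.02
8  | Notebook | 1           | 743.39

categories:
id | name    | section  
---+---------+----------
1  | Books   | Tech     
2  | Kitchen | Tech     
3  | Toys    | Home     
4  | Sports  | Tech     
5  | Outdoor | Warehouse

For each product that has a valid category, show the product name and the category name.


INNER JOIN keeps only products rows whose category_id matches an id in categories. Walk through each product:
  - product 1 (Tablet): category_id=4 -> matches Sports
  - product 2 (Pen): category_id=5 -> matches Outdoor
  - product 3 (Monitor): category_id=2 -> matches Kitchen
  - product 4 (Lamp): category_id=4 -> matches Sports
  - product 5 (Laptop): category_id=5 -> matches Outdoor
  - product 6 (Mouse): category_id=4 -> matches Sports
  - product 7 (Webcam): category_id=NULL, no match -> dropped
  - product 8 (Notebook): category_id=1 -> matches Books
So 1 of 8 rows is dropped.

SQL:
SELECT a.name, b.name AS category
FROM products a
INNER JOIN categories b ON a.category_id = b.id

Result:
name     | category
---------+---------
Tablet   | Sports  
Pen      | Outdoor 
Monitor  | Kitchen 
Lamp     | Sports  
Laptop   | Outdoor 
Mouse    | Sports  
Notebook | Books   


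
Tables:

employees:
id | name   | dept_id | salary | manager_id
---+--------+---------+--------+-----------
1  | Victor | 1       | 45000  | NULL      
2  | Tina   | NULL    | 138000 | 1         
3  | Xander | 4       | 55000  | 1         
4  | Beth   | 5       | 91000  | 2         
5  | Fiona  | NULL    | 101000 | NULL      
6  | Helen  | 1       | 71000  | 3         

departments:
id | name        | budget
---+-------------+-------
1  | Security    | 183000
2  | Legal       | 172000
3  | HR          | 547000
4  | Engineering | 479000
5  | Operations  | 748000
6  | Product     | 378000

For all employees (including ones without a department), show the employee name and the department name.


LEFT JOIN keeps every row from employees (the left table); where dept_id has no match in departments, the department columns become NULL. Walk through each employee:
  - employee 1 (Victor): dept_id=1 -> matches Security
  - employee 2 (Tina): dept_id=NULL, no match -> kept with NULL
  - employee 3 (Xander): dept_id=4 -> matches Engineering
  - employee 4 (Beth): dept_id=5 -> matches Operations
  - employee 5 (Fiona): dept_id=NULL, no match -> kept with NULL
  - employee 6 (Helen): dept_id=1 -> matches Security
All 6 rows appear; 2 have NULL department.

SQL:
SELECT a.name, b.name AS department
FROM employees a
LEFT JOIN departments b ON a.dept_id = b.id

Result:
name   | department 
-------+------------
Victor | Security   
Tina   | NULL       
Xander | Engineering
Beth   | Operations 
Fiona  | NULL       
Helen  | Security   


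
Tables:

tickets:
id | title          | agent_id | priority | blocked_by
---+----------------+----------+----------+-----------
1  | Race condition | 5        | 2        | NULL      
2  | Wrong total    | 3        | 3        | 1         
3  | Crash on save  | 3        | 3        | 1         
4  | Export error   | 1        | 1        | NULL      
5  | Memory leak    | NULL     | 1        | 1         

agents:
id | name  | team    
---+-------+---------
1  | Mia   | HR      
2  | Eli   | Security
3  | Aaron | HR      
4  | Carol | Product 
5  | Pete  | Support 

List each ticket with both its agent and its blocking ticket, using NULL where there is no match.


Two LEFT JOINs from the same base table tickets: one to agents via agent_id, one to tickets itself via blocked_by. Both are LEFT so every ticket is preserved.
Match against agents:
  - ticket 1 (Race condition): agent_id=5 -> matches Pete
  - ticket 2 (Wrong total): agent_id=3 -> matches Aaron
  - ticket 3 (Crash on save): agent_id=3 -> matches Aaron
  - ticket 4 (Export error): agent_id=1 -> matches Mia
  - ticket 5 (Memory leak): agent_id=NULL, no match -> kept with NULL
Match against tickets (self):
  - ticket 1 (Race condition): blocked_by=NULL -> NULL
  - ticket 2 (Wrong total): blocked_by=1 -> Race condition
  - ticket 3 (Crash on save): blocked_by=1 -> Race condition
  - ticket 4 (Export error): blocked_by=NULL -> NULL
  - ticket 5 (Memory leak): blocked_by=1 -> Race condition

SQL:
SELECT a.title, b.name AS agent, c.title AS blocked_by
FROM tickets a
LEFT JOIN agents b ON a.agent_id = b.id
LEFT JOIN tickets c ON a.blocked_by = c.id

Result:
title          | agent | blocked_by    
---------------+-------+---------------
Race condition | Pete  | NULL          
Wrong total    | Aaron | Race condition
Crash on save  | Aaron | Race condition
Export error   | Mia   | NULL          
Memory leak    | NULL  | Race condition
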